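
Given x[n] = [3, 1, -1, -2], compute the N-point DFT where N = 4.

X[k] = Σ(n=0 to 3) x[n] · ω_4^(nk)
where ω_4 = e^(-2πi/4)

Computing each X[k]:
X[0] = 1
X[1] = 4-3i
X[2] = 3
X[3] = 4+3i

X = [1, 4-3i, 3, 4+3i]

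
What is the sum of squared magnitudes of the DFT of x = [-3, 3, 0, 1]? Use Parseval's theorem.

Parseval: Σ|x[n]|² = (1/N)Σ|X[k]|², so Σ|X[k]|² = N·Σ|x[n]|² = 4·19.0000

Σ|X[k]|² = N·Σ|x[n]|² = 4·19.0000 = 76.0000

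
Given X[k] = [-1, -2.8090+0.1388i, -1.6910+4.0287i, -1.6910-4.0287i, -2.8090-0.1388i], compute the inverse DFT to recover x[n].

x[n] = (1/5) Σ(k=0 to 4) X[k] · e^(2πikn/5)

Computing each x[n]:
x[0] = -2
x[1] = -1
x[2] = 2
x[3] = -1
x[4] = 1

x = [-2, -1, 2, -1, 1]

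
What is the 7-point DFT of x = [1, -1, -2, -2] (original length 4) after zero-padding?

Original 4-point DFT: [-4, 3-1i, 2, 3+1i]
Zero-padded 7-point DFT provides frequency interpolation.

DFT_7([x, 0, ...]) = [-4, 2.6235+3.5995i, 1.7775-1.4565i, 1.0990+0.8201i, 1.0990-0.8201i, 1.7775+1.4565i, 2.6235-3.5995i]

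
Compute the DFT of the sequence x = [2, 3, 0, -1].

X[k] = Σ(n=0 to 3) x[n] · ω_4^(nk)
where ω_4 = e^(-2πi/4)

Computing each X[k]:
X[0] = 4
X[1] = 2-4i
X[2] = 0
X[3] = 2+4i

X = [4, 2-4i, 0, 2+4i]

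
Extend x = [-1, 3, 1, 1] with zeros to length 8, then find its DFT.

Original 4-point DFT: [4, -2-2i, -4, -2+2i]
Zero-padded 8-point DFT provides frequency interpolation.

DFT_8([x, 0, ...]) = [4, 0.4142-3.8284i, -2-2i, -2.4142-1.8284i, -4, -2.4142+1.8284i, -2+2i, 0.4142+3.8284i]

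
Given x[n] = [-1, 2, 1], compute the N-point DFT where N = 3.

X[k] = Σ(n=0 to 2) x[n] · ω_3^(nk)
where ω_3 = e^(-2πi/3)

Computing each X[k]:
X[0] = 2
X[1] = -2.5000-0.8660i
X[2] = -2.5000+0.8660i

X = [2, -2.5000-0.8660i, -2.5000+0.8660i]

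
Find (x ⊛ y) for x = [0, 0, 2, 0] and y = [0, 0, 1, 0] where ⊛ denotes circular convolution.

(x ⊛ y)[n] = Σ(m=0 to 3) x[m] · y[(n-m) mod 4]

Computing each output sample:
(x ⊛ y)[0] = 2
(x ⊛ y)[1] = 0
(x ⊛ y)[2] = 0
(x ⊛ y)[3] = 0

x ⊛ y = [2, 0, 0, 0]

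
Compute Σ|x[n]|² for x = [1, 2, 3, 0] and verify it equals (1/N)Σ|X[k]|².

Time domain:
Σ|x[n]|² = |1|² + |2|² + |3|² + |0|² = 14.0000

Frequency domain:
(1/4)Σ|X[k]|² = (1/4)(|6|² + |-2-2i|² + |2|² + |-2+2i|²) = (1/4)·56.0000 = 14.0000

Both sides agree, confirming Parseval's theorem.

Σ|x[n]|² = (1/N)Σ|X[k]|² = 14.0000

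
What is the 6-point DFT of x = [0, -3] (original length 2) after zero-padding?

Original 2-point DFT: [-3, 3]
Zero-padded 6-point DFT provides frequency interpolation.

DFT_6([x, 0, ...]) = [-3, -1.5000+2.5981i, 1.5000+2.5981i, 3, 1.5000-2.5981i, -1.5000-2.5981i]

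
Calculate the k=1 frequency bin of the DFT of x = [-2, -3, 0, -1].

X[1] = Σ(n=0 to 3) x[n] · ω_4^(1n) where ω_4 = e^(-2πi/4)
= (-2)·ω_4^0 + (-3)·ω_4^1 + (0)·ω_4^2 + (-1)·ω_4^3

X[1] = -2+2i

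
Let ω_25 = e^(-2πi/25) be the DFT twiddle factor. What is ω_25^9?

ω_25^9 = e^(-2πi·9/25)
= cos(-2π·9/25) + i·sin(-2π·9/25)
= cos(-18π/25) + i·sin(-18π/25)

ω_25^9 = cos(-18π/25) + i·sin(-18π/25) = -0.6374-0.7705i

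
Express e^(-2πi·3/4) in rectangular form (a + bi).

ω_4^3 = e^(-2πi·3/4)
= cos(-2π·3/4) + i·sin(-2π·3/4)
= cos(-6π/4) + i·sin(-6π/4)

ω_4^3 = cos(-6π/4) + i·sin(-6π/4) = 1i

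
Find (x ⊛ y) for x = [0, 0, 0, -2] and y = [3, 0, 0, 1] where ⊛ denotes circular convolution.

(x ⊛ y)[n] = Σ(m=0 to 3) x[m] · y[(n-m) mod 4]

Computing each output sample:
(x ⊛ y)[0] = 0
(x ⊛ y)[1] = 0
(x ⊛ y)[2] = -2
(x ⊛ y)[3] = -6

x ⊛ y = [0, 0, -2, -6]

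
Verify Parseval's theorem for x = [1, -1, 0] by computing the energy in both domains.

Time domain:
Σ|x[n]|² = |1|² + |-1|² + |0|² = 2.0000

Frequency domain:
(1/3)Σ|X[k]|² = (1/3)(|0|² + |1.5000+0.8660i|² + |1.5000-0.8660i|²) = (1/3)·6.0000 = 2.0000

Both sides agree, confirming Parseval's theorem.

Σ|x[n]|² = (1/N)Σ|X[k]|² = 2.0000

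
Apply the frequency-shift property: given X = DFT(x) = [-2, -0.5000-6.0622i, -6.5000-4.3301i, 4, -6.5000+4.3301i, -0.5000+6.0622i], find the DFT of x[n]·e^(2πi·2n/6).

Modulation property: DFT(ω_6^(-2n)·x[n]) = X[(k-2) mod 6], so circularly shift X by 2 positions.

X[k-2] = [-6.5000+4.3301i, -0.5000+6.0622i, -2, -0.5000-6.0622i, -6.5000-4.3301i, 4]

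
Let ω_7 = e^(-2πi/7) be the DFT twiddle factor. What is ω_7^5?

ω_7^5 = e^(-2πi·5/7)
= cos(-2π·5/7) + i·sin(-2π·5/7)
= cos(-10π/7) + i·sin(-10π/7)

ω_7^5 = cos(-10π/7) + i·sin(-10π/7) = -0.2225+0.9749i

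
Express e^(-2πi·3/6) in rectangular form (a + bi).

ω_6^3 = e^(-2πi·3/6)
= cos(-2π·3/6) + i·sin(-2π·3/6)
= cos(-6π/6) + i·sin(-6π/6)

ω_6^3 = cos(-6π/6) + i·sin(-6π/6) = -1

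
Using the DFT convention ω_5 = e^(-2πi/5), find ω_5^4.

ω_5^4 = e^(-2πi·4/5)
= cos(-2π·4/5) + i·sin(-2π·4/5)
= cos(-8π/5) + i·sin(-8π/5)

ω_5^4 = cos(-8π/5) + i·sin(-8π/5) = 0.3090+0.9511i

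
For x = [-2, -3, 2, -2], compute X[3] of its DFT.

X[3] = Σ(n=0 to 3) x[n] · ω_4^(3n) where ω_4 = e^(-2πi/4)
= (-2)·ω_4^0 + (-3)·ω_4^3 + (2)·ω_4^6 + (-2)·ω_4^9

X[3] = -4-1i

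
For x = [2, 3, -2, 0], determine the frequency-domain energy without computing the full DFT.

Parseval: Σ|x[n]|² = (1/N)Σ|X[k]|², so Σ|X[k]|² = N·Σ|x[n]|² = 4·17.0000

Σ|X[k]|² = N·Σ|x[n]|² = 4·17.0000 = 68.0000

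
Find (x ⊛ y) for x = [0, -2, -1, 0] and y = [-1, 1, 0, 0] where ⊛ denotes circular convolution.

(x ⊛ y)[n] = Σ(m=0 to 3) x[m] · y[(n-m) mod 4]

Computing each output sample:
(x ⊛ y)[0] = 0
(x ⊛ y)[1] = 2
(x ⊛ y)[2] = -1
(x ⊛ y)[3] = -1

x ⊛ y = [0, 2, -1, -1]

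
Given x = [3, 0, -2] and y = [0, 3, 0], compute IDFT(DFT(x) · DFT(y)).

(x ⊛ y)[n] = Σ(m=0 to 2) x[m] · y[(n-m) mod 3]

Computing each output sample:
(x ⊛ y)[0] = -6
(x ⊛ y)[1] = 9
(x ⊛ y)[2] = 0

x ⊛ y = [-6, 9, 0]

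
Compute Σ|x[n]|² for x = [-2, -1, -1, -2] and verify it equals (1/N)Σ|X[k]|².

Time domain:
Σ|x[n]|² = |-2|² + |-1|² + |-1|² + |-2|² = 10.0000

Frequency domain:
(1/4)Σ|X[k]|² = (1/4)(|-6|² + |-1-1i|² + |0|² + |-1+1i|²) = (1/4)·40.0000 = 10.0000

Both sides agree, confirming Parseval's theorem.

Σ|x[n]|² = (1/N)Σ|X[k]|² = 10.0000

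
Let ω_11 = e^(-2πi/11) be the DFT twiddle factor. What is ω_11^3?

ω_11^3 = e^(-2πi·3/11)
= cos(-2π·3/11) + i·sin(-2π·3/11)
= cos(-6π/11) + i·sin(-6π/11)

ω_11^3 = cos(-6π/11) + i·sin(-6π/11) = -0.1423-0.9898i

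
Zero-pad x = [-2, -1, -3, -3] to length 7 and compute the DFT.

Original 4-point DFT: [-9, 1-2i, -1, 1+2i]
Zero-padded 7-point DFT provides frequency interpolation.

DFT_7([x, 0, ...]) = [-9, 0.7470+5.0083i, -0.9450-2.6722i, -2.3019+1.0132i, -2.3019-1.0132i, -0.9450+2.6722i, 0.7470-5.0083i]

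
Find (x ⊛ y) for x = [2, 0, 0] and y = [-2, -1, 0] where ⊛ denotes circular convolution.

(x ⊛ y)[n] = Σ(m=0 to 2) x[m] · y[(n-m) mod 3]

Computing each output sample:
(x ⊛ y)[0] = -4
(x ⊛ y)[1] = -2
(x ⊛ y)[2] = 0

x ⊛ y = [-4, -2, 0]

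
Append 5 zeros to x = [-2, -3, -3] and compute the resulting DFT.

Original 3-point DFT: [-8, 1, 1]
Zero-padded 8-point DFT provides frequency interpolation.

DFT_8([x, 0, ...]) = [-8, -4.1213+5.1213i, 1+3i, 0.1213-0.8787i, -2, 0.1213+0.8787i, 1-3i, -4.1213-5.1213i]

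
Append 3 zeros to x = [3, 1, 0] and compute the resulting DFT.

Original 3-point DFT: [4, 2.5000-0.8660i, 2.5000+0.8660i]
Zero-padded 6-point DFT provides frequency interpolation.

DFT_6([x, 0, ...]) = [4, 3.5000-0.8660i, 2.5000-0.8660i, 2, 2.5000+0.8660i, 3.5000+0.8660i]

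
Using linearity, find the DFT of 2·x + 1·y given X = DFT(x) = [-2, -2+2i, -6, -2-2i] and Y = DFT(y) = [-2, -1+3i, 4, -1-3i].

By linearity: DFT(2x + 1y) = 2·DFT(x) + 1·DFT(y)
= 2·[-2, -2+2i, -6, -2-2i] + 1·[-2, -1+3i, 4, -1-3i]

Computing element-wise:
Z[0] = 2·(-2) + 1·(-2) = -6
Z[1] = 2·(-2+2i) + 1·(-1+3i) = -5+7i
Z[2] = 2·(-6) + 1·(4) = -8
Z[3] = 2·(-2-2i) + 1·(-1-3i) = -5-7i

DFT(2x + 1y) = 2·X + 1·Y = [-6, -5+7i, -8, -5-7i]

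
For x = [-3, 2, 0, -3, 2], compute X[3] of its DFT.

X[3] = Σ(n=0 to 4) x[n] · ω_5^(3n) where ω_5 = e^(-2πi/5)
= (-3)·ω_5^0 + (2)·ω_5^3 + (0)·ω_5^6 + (-3)·ω_5^9 + (2)·ω_5^12

X[3] = -7.1631-2.8532i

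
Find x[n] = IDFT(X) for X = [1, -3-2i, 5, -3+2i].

x[n] = (1/4) Σ(k=0 to 3) X[k] · e^(2πikn/4)

Computing each x[n]:
x[0] = 0
x[1] = 0
x[2] = 3
x[3] = -2

x = [0, 0, 3, -2]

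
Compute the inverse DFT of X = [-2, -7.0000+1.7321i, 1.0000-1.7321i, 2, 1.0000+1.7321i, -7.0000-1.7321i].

x[n] = (1/6) Σ(k=0 to 5) X[k] · e^(2πikn/6)

Computing each x[n]:
x[0] = -2
x[1] = -2
x[2] = 0
x[3] = 2
x[4] = 2
x[5] = -2

x = [-2, -2, 0, 2, 2, -2]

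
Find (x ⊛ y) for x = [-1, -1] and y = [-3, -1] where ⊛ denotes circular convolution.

(x ⊛ y)[n] = Σ(m=0 to 1) x[m] · y[(n-m) mod 2]

Computing each output sample:
(x ⊛ y)[0] = 4
(x ⊛ y)[1] = 4

x ⊛ y = [4, 4]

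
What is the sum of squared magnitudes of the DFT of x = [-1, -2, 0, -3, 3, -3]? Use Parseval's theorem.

Parseval: Σ|x[n]|² = (1/N)Σ|X[k]|², so Σ|X[k]|² = N·Σ|x[n]|² = 6·32.0000

Σ|X[k]|² = N·Σ|x[n]|² = 6·32.0000 = 192.0000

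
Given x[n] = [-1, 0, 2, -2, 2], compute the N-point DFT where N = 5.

X[k] = Σ(n=0 to 4) x[n] · ω_5^(nk)
where ω_5 = e^(-2πi/5)

Computing each X[k]:
X[0] = 1
X[1] = -0.3820-0.4490i
X[2] = -2.6180+4.9798i
X[3] = -2.6180-4.9798i
X[4] = -0.3820+0.4490i

X = [1, -0.3820-0.4490i, -2.6180+4.9798i, -2.6180-4.9798i, -0.3820+0.4490i]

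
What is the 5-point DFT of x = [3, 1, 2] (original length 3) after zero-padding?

Original 3-point DFT: [6, 1.5000+0.8660i, 1.5000-0.8660i]
Zero-padded 5-point DFT provides frequency interpolation.

DFT_5([x, 0, ...]) = [6, 1.6910-2.1266i, 2.8090+1.3143i, 2.8090-1.3143i, 1.6910+2.1266i]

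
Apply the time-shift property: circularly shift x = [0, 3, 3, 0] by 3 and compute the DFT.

Time shift by 3: X_shifted[k] = ω_4^(3k) · X[k]
Shifted x = [3, 3, 0, 0]

DFT(x[n-3]) = [6, 3-3i, 0, 3+3i]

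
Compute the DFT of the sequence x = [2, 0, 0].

X[k] = Σ(n=0 to 2) x[n] · ω_3^(nk)
where ω_3 = e^(-2πi/3)

Computing each X[k]:
X[0] = 2
X[1] = 2
X[2] = 2

X = [2, 2, 2]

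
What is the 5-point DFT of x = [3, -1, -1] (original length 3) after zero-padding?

Original 3-point DFT: [1, 4, 4]
Zero-padded 5-point DFT provides frequency interpolation.

DFT_5([x, 0, ...]) = [1, 3.5000+1.5388i, 3.5000-0.3633i, 3.5000+0.3633i, 3.5000-1.5388i]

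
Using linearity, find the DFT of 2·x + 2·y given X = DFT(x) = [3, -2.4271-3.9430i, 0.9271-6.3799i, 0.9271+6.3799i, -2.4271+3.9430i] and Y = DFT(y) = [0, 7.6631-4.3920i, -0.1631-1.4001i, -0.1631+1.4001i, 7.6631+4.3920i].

By linearity: DFT(2x + 2y) = 2·DFT(x) + 2·DFT(y)
= 2·[3, -2.4271-3.9430i, 0.9271-6.3799i, 0.9271+6.3799i, -2.4271+3.9430i] + 2·[0, 7.6631-4.3920i, -0.1631-1.4001i, -0.1631+1.4001i, 7.6631+4.3920i]

Computing element-wise:
Z[0] = 2·(3) + 2·(0) = 6
Z[1] = 2·(-2.4271-3.9430i) + 2·(7.6631-4.3920i) = 10.4720-16.6700i
Z[2] = 2·(0.9271-6.3799i) + 2·(-0.1631-1.4001i) = 1.5280-15.5600i
Z[3] = 2·(0.9271+6.3799i) + 2·(-0.1631+1.4001i) = 1.5280+15.5600i
Z[4] = 2·(-2.4271+3.9430i) + 2·(7.6631+4.3920i) = 10.4720+16.6700i

DFT(2x + 2y) = 2·X + 2·Y = [6, 10.4720-16.6700i, 1.5280-15.5600i, 1.5280+15.5600i, 10.4720+16.6700i]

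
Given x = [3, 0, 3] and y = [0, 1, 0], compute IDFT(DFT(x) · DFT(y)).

(x ⊛ y)[n] = Σ(m=0 to 2) x[m] · y[(n-m) mod 3]

Computing each output sample:
(x ⊛ y)[0] = 3
(x ⊛ y)[1] = 3
(x ⊛ y)[2] = 0

x ⊛ y = [3, 3, 0]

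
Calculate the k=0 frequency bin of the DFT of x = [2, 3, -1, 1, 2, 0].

X[0] = Σ(n=0 to 5) x[n] · ω_6^0 = Σ x[n]
= (2) + (3) + (-1) + (1) + (2) + (0)

X[0] = 7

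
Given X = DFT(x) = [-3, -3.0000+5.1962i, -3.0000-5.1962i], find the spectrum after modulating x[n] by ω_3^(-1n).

Modulation property: DFT(ω_3^(-1n)·x[n]) = X[(k-1) mod 3], so circularly shift X by 1 positions.

X[k-1] = [-3.0000-5.1962i, -3, -3.0000+5.1962i]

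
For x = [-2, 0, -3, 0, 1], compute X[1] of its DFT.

X[1] = Σ(n=0 to 4) x[n] · ω_5^(1n) where ω_5 = e^(-2πi/5)
= (-2)·ω_5^0 + (0)·ω_5^1 + (-3)·ω_5^2 + (0)·ω_5^3 + (1)·ω_5^4

X[1] = 0.7361+2.7144i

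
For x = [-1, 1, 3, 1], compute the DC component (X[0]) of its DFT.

X[0] = Σ(n=0 to 3) x[n] · ω_4^0 = Σ x[n]
= (-1) + (1) + (3) + (1)

X[0] = 4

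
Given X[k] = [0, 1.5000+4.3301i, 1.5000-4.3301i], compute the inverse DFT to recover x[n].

x[n] = (1/3) Σ(k=0 to 2) X[k] · e^(2πikn/3)

Computing each x[n]:
x[0] = 1
x[1] = -3
x[2] = 2

x = [1, -3, 2]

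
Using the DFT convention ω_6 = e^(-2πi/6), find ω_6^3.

ω_6^3 = e^(-2πi·3/6)
= cos(-2π·3/6) + i·sin(-2π·3/6)
= cos(-6π/6) + i·sin(-6π/6)

ω_6^3 = cos(-6π/6) + i·sin(-6π/6) = -1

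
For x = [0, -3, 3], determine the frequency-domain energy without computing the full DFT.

Parseval: Σ|x[n]|² = (1/N)Σ|X[k]|², so Σ|X[k]|² = N·Σ|x[n]|² = 3·18.0000

Σ|X[k]|² = N·Σ|x[n]|² = 3·18.0000 = 54.0000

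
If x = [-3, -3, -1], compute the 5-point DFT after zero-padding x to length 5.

Original 3-point DFT: [-7, -1.0000+1.7321i, -1.0000-1.7321i]
Zero-padded 5-point DFT provides frequency interpolation.

DFT_5([x, 0, ...]) = [-7, -3.1180+3.4410i, -0.8820+0.8123i, -0.8820-0.8123i, -3.1180-3.4410i]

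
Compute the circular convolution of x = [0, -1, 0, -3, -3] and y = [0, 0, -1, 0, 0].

(x ⊛ y)[n] = Σ(m=0 to 4) x[m] · y[(n-m) mod 5]

Computing each output sample:
(x ⊛ y)[0] = 3
(x ⊛ y)[1] = 3
(x ⊛ y)[2] = 0
(x ⊛ y)[3] = 1
(x ⊛ y)[4] = 0

x ⊛ y = [3, 3, 0, 1, 0]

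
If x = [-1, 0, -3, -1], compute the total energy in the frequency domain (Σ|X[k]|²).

Parseval: Σ|x[n]|² = (1/N)Σ|X[k]|², so Σ|X[k]|² = N·Σ|x[n]|² = 4·11.0000

Σ|X[k]|² = N·Σ|x[n]|² = 4·11.0000 = 44.0000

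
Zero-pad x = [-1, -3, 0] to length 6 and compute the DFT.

Original 3-point DFT: [-4, 0.5000+2.5981i, 0.5000-2.5981i]
Zero-padded 6-point DFT provides frequency interpolation.

DFT_6([x, 0, ...]) = [-4, -2.5000+2.5981i, 0.5000+2.5981i, 2, 0.5000-2.5981i, -2.5000-2.5981i]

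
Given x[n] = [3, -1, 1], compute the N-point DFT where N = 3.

X[k] = Σ(n=0 to 2) x[n] · ω_3^(nk)
where ω_3 = e^(-2πi/3)

Computing each X[k]:
X[0] = 3
X[1] = 3.0000+1.7321i
X[2] = 3.0000-1.7321i

X = [3, 3.0000+1.7321i, 3.0000-1.7321i]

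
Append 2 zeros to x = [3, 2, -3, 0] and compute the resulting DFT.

Original 4-point DFT: [2, 6-2i, -2, 6+2i]
Zero-padded 6-point DFT provides frequency interpolation.

DFT_6([x, 0, ...]) = [2, 5.5000+0.8660i, 3.5000-4.3301i, -2, 3.5000+4.3301i, 5.5000-0.8660i]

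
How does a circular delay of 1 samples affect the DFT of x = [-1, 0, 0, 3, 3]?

Time shift by 1: X_shifted[k] = ω_5^(1k) · X[k]
Shifted x = [3, -1, 0, 0, 3]

DFT(x[n-1]) = [5, 3.6180+3.8042i, 1.3820+2.3511i, 1.3820-2.3511i, 3.6180-3.8042i]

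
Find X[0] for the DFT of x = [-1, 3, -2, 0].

X[0] = Σ(n=0 to 3) x[n] · ω_4^0 = Σ x[n]
= (-1) + (3) + (-2) + (0)

X[0] = 0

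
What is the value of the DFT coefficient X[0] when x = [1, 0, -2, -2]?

X[0] = Σ(n=0 to 3) x[n] · ω_4^0 = Σ x[n]
= (1) + (0) + (-2) + (-2)

X[0] = -3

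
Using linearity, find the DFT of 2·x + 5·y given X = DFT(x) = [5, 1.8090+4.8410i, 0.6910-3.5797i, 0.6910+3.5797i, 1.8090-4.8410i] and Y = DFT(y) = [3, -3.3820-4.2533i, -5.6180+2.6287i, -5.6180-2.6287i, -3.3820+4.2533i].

By linearity: DFT(2x + 5y) = 2·DFT(x) + 5·DFT(y)
= 2·[5, 1.8090+4.8410i, 0.6910-3.5797i, 0.6910+3.5797i, 1.8090-4.8410i] + 5·[3, -3.3820-4.2533i, -5.6180+2.6287i, -5.6180-2.6287i, -3.3820+4.2533i]

Computing element-wise:
Z[0] = 2·(5) + 5·(3) = 25
Z[1] = 2·(1.8090+4.8410i) + 5·(-3.3820-4.2533i) = -13.2920-11.5845i
Z[2] = 2·(0.6910-3.5797i) + 5·(-5.6180+2.6287i) = -26.7080+5.9841i
Z[3] = 2·(0.6910+3.5797i) + 5·(-5.6180-2.6287i) = -26.7080-5.9841i
Z[4] = 2·(1.8090-4.8410i) + 5·(-3.3820+4.2533i) = -13.2920+11.5845i

DFT(2x + 5y) = 2·X + 5·Y = [25, -13.2920-11.5845i, -26.7080+5.9841i, -26.7080-5.9841i, -13.2920+11.5845i]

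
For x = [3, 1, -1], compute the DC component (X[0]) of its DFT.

X[0] = Σ(n=0 to 2) x[n] · ω_3^0 = Σ x[n]
= (3) + (1) + (-1)

X[0] = 3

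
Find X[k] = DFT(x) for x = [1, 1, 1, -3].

X[k] = Σ(n=0 to 3) x[n] · ω_4^(nk)
where ω_4 = e^(-2πi/4)

Computing each X[k]:
X[0] = 0
X[1] = -4i
X[2] = 4
X[3] = 4i

X = [0, -4i, 4, 4i]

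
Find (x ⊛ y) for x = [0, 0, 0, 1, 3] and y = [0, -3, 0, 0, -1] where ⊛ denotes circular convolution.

(x ⊛ y)[n] = Σ(m=0 to 4) x[m] · y[(n-m) mod 5]

Computing each output sample:
(x ⊛ y)[0] = -9
(x ⊛ y)[1] = 0
(x ⊛ y)[2] = -1
(x ⊛ y)[3] = -3
(x ⊛ y)[4] = -3

x ⊛ y = [-9, 0, -1, -3, -3]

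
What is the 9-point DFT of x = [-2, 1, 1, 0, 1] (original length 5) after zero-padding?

Original 5-point DFT: [1, -2.1910-0.5878i, -3.3090+0.9511i, -3.3090-0.9511i, -2.1910+0.5878i]
Zero-padded 9-point DFT provides frequency interpolation.

DFT_9([x, 0, ...]) = [1, -2.0000-1.9696i, -2.0000-0.6840i, -3.5000-0.8660i, -2.0000+1.2856i, -2.0000-1.2856i, -3.5000+0.8660i, -2.0000+0.6840i, -2.0000+1.9696i]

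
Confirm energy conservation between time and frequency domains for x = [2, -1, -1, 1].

Time domain:
Σ|x[n]|² = |2|² + |-1|² + |-1|² + |1|² = 7.0000

Frequency domain:
(1/4)Σ|X[k]|² = (1/4)(|1|² + |3+2i|² + |1|² + |3-2i|²) = (1/4)·28.0000 = 7.0000

Both sides agree, confirming Parseval's theorem.

Σ|x[n]|² = (1/N)Σ|X[k]|² = 7.0000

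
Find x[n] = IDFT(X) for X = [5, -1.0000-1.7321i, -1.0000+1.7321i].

x[n] = (1/3) Σ(k=0 to 2) X[k] · e^(2πikn/3)

Computing each x[n]:
x[0] = 1
x[1] = 3
x[2] = 1

x = [1, 3, 1]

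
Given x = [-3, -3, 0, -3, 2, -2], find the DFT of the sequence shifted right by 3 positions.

Time shift by 3: X_shifted[k] = ω_6^(3k) · X[k]
Shifted x = [-3, 2, -2, -3, -3, 0]

DFT(x[n-3]) = [-9, 3.5000-2.5981i, -4.5000-0.8660i, -7, -4.5000+0.8660i, 3.5000+2.5981i]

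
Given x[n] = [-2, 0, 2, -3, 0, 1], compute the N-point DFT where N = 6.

X[k] = Σ(n=0 to 5) x[n] · ω_6^(nk)
where ω_6 = e^(-2πi/6)

Computing each X[k]:
X[0] = -2
X[1] = 0.5000-0.8660i
X[2] = -6.5000+2.5981i
X[3] = 2
X[4] = -6.5000-2.5981i
X[5] = 0.5000+0.8660i

X = [-2, 0.5000-0.8660i, -6.5000+2.5981i, 2, -6.5000-2.5981i, 0.5000+0.8660i]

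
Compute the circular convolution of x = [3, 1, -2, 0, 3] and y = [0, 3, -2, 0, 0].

(x ⊛ y)[n] = Σ(m=0 to 4) x[m] · y[(n-m) mod 5]

Computing each output sample:
(x ⊛ y)[0] = 9
(x ⊛ y)[1] = 3
(x ⊛ y)[2] = -3
(x ⊛ y)[3] = -8
(x ⊛ y)[4] = 4

x ⊛ y = [9, 3, -3, -8, 4]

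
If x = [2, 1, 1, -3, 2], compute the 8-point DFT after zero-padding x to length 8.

Original 5-point DFT: [3, 4.5451-1.4001i, -1.0451+4.3920i, -1.0451-4.3920i, 4.5451+1.4001i]
Zero-padded 8-point DFT provides frequency interpolation.

DFT_8([x, 0, ...]) = [3, 2.8284+0.4142i, 3-4i, -2.8284+2.4142i, 7, -2.8284-2.4142i, 3+4i, 2.8284-0.4142i]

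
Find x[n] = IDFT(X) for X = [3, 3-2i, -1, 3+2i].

x[n] = (1/4) Σ(k=0 to 3) X[k] · e^(2πikn/4)

Computing each x[n]:
x[0] = 2
x[1] = 2
x[2] = -1
x[3] = 0

x = [2, 2, -1, 0]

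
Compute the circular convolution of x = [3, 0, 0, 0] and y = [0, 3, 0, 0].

(x ⊛ y)[n] = Σ(m=0 to 3) x[m] · y[(n-m) mod 4]

Computing each output sample:
(x ⊛ y)[0] = 0
(x ⊛ y)[1] = 9
(x ⊛ y)[2] = 0
(x ⊛ y)[3] = 0

x ⊛ y = [0, 9, 0, 0]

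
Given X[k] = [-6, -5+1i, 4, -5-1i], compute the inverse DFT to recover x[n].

x[n] = (1/4) Σ(k=0 to 3) X[k] · e^(2πikn/4)

Computing each x[n]:
x[0] = -3
x[1] = -3
x[2] = 2
x[3] = -2

x = [-3, -3, 2, -2]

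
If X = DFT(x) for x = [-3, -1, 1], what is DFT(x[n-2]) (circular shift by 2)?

Time shift by 2: X_shifted[k] = ω_3^(2k) · X[k]
Shifted x = [-1, 1, -3]

DFT(x[n-2]) = [-3, -3.4641i, 3.4641i]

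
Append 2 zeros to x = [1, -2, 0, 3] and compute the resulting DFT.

Original 4-point DFT: [2, 1+5i, 0, 1-5i]
Zero-padded 6-point DFT provides frequency interpolation.

DFT_6([x, 0, ...]) = [2, -3.0000+1.7321i, 5.0000+1.7321i, 0, 5.0000-1.7321i, -3.0000-1.7321i]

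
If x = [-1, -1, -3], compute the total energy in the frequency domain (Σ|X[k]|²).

Parseval: Σ|x[n]|² = (1/N)Σ|X[k]|², so Σ|X[k]|² = N·Σ|x[n]|² = 3·11.0000

Σ|X[k]|² = N·Σ|x[n]|² = 3·11.0000 = 33.0000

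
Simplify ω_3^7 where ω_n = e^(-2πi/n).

Since ω_3^3 = 1, powers reduce modulo 3.
7 mod 3 = 1
So ω_3^7 = ω_3^1 = e^(-2πi·1/3)

ω_3^7 = ω_3^1 = -0.5000-0.8660i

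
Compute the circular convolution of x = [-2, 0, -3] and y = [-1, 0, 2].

(x ⊛ y)[n] = Σ(m=0 to 2) x[m] · y[(n-m) mod 3]

Computing each output sample:
(x ⊛ y)[0] = 2
(x ⊛ y)[1] = -6
(x ⊛ y)[2] = -1

x ⊛ y = [2, -6, -1]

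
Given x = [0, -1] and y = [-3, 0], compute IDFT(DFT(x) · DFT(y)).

(x ⊛ y)[n] = Σ(m=0 to 1) x[m] · y[(n-m) mod 2]

Computing each output sample:
(x ⊛ y)[0] = 0
(x ⊛ y)[1] = 3

x ⊛ y = [0, 3]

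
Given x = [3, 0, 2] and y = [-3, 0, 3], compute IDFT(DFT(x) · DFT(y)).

(x ⊛ y)[n] = Σ(m=0 to 2) x[m] · y[(n-m) mod 3]

Computing each output sample:
(x ⊛ y)[0] = -9
(x ⊛ y)[1] = 6
(x ⊛ y)[2] = 3

x ⊛ y = [-9, 6, 3]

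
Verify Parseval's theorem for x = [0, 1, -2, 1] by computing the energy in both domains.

Time domain:
Σ|x[n]|² = |0|² + |1|² + |-2|² + |1|² = 6.0000

Frequency domain:
(1/4)Σ|X[k]|² = (1/4)(|0|² + |2|² + |-4|² + |2|²) = (1/4)·24.0000 = 6.0000

Both sides agree, confirming Parseval's theorem.

Σ|x[n]|² = (1/N)Σ|X[k]|² = 6.0000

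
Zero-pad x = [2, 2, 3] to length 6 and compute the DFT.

Original 3-point DFT: [7, -0.5000+0.8660i, -0.5000-0.8660i]
Zero-padded 6-point DFT provides frequency interpolation.

DFT_6([x, 0, ...]) = [7, 1.5000-4.3301i, -0.5000+0.8660i, 3, -0.5000-0.8660i, 1.5000+4.3301i]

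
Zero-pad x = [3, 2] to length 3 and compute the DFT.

Original 2-point DFT: [5, 1]
Zero-padded 3-point DFT provides frequency interpolation.

DFT_3([x, 0, ...]) = [5, 2.0000-1.7321i, 2.0000+1.7321i]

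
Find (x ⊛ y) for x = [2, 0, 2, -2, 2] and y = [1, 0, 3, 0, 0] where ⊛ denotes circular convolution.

(x ⊛ y)[n] = Σ(m=0 to 4) x[m] · y[(n-m) mod 5]

Computing each output sample:
(x ⊛ y)[0] = -4
(x ⊛ y)[1] = 6
(x ⊛ y)[2] = 8
(x ⊛ y)[3] = -2
(x ⊛ y)[4] = 8

x ⊛ y = [-4, 6, 8, -2, 8]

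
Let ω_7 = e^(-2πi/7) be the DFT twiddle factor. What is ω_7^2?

ω_7^2 = e^(-2πi·2/7)
= cos(-2π·2/7) + i·sin(-2π·2/7)
= cos(-4π/7) + i·sin(-4π/7)

ω_7^2 = cos(-4π/7) + i·sin(-4π/7) = -0.2225-0.9749i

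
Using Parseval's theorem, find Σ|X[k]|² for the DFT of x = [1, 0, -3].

Parseval: Σ|x[n]|² = (1/N)Σ|X[k]|², so Σ|X[k]|² = N·Σ|x[n]|² = 3·10.0000

Σ|X[k]|² = N·Σ|x[n]|² = 3·10.0000 = 30.0000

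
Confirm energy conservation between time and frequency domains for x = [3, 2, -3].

Time domain:
Σ|x[n]|² = |3|² + |2|² + |-3|² = 22.0000

Frequency domain:
(1/3)Σ|X[k]|² = (1/3)(|2|² + |3.5000-4.3301i|² + |3.5000+4.3301i|²) = (1/3)·66.0000 = 22.0000

Both sides agree, confirming Parseval's theorem.

Σ|x[n]|² = (1/N)Σ|X[k]|² = 22.0000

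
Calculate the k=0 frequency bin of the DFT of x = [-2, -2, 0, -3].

X[0] = Σ(n=0 to 3) x[n] · ω_4^0 = Σ x[n]
= (-2) + (-2) + (0) + (-3)

X[0] = -7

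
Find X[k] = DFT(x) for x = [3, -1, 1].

X[k] = Σ(n=0 to 2) x[n] · ω_3^(nk)
where ω_3 = e^(-2πi/3)

Computing each X[k]:
X[0] = 3
X[1] = 3.0000+1.7321i
X[2] = 3.0000-1.7321i

X = [3, 3.0000+1.7321i, 3.0000-1.7321i]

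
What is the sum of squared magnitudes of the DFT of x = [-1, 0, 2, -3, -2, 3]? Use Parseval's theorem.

Parseval: Σ|x[n]|² = (1/N)Σ|X[k]|², so Σ|X[k]|² = N·Σ|x[n]|² = 6·27.0000

Σ|X[k]|² = N·Σ|x[n]|² = 6·27.0000 = 162.0000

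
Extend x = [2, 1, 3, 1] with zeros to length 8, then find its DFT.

Original 4-point DFT: [7, -1, 3, -1]
Zero-padded 8-point DFT provides frequency interpolation.

DFT_8([x, 0, ...]) = [7, 2.0000-4.4142i, -1, 2.0000+1.5858i, 3, 2.0000-1.5858i, -1, 2.0000+4.4142i]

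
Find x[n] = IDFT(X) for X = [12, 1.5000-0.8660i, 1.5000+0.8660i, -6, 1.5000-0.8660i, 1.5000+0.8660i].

x[n] = (1/6) Σ(k=0 to 5) X[k] · e^(2πikn/6)

Computing each x[n]:
x[0] = 2
x[1] = 3
x[2] = 1
x[3] = 3
x[4] = 0
x[5] = 3

x = [2, 3, 1, 3, 0, 3]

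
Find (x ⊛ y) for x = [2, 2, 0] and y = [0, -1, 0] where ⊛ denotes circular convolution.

(x ⊛ y)[n] = Σ(m=0 to 2) x[m] · y[(n-m) mod 3]

Computing each output sample:
(x ⊛ y)[0] = 0
(x ⊛ y)[1] = -2
(x ⊛ y)[2] = -2

x ⊛ y = [0, -2, -2]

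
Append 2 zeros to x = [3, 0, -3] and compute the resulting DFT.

Original 3-point DFT: [0, 4.5000-2.5981i, 4.5000+2.5981i]
Zero-padded 5-point DFT provides frequency interpolation.

DFT_5([x, 0, ...]) = [0, 5.4271+1.7634i, 2.0729-2.8532i, 2.0729+2.8532i, 5.4271-1.7634i]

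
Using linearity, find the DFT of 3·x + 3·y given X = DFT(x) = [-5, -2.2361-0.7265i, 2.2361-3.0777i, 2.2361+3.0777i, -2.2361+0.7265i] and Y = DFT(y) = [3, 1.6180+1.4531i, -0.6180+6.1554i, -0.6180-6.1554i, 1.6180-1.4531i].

By linearity: DFT(3x + 3y) = 3·DFT(x) + 3·DFT(y)
= 3·[-5, -2.2361-0.7265i, 2.2361-3.0777i, 2.2361+3.0777i, -2.2361+0.7265i] + 3·[3, 1.6180+1.4531i, -0.6180+6.1554i, -0.6180-6.1554i, 1.6180-1.4531i]

Computing element-wise:
Z[0] = 3·(-5) + 3·(3) = -6
Z[1] = 3·(-2.2361-0.7265i) + 3·(1.6180+1.4531i) = -1.8543+2.1798i
Z[2] = 3·(2.2361-3.0777i) + 3·(-0.6180+6.1554i) = 4.8543+9.2331i
Z[3] = 3·(2.2361+3.0777i) + 3·(-0.6180-6.1554i) = 4.8543-9.2331i
Z[4] = 3·(-2.2361+0.7265i) + 3·(1.6180-1.4531i) = -1.8543-2.1798i

DFT(3x + 3y) = 3·X + 3·Y = [-6, -1.8543+2.1798i, 4.8543+9.2331i, 4.8543-9.2331i, -1.8543-2.1798i]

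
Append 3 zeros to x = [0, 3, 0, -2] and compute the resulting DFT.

Original 4-point DFT: [1, -5i, -1, 5i]
Zero-padded 7-point DFT provides frequency interpolation.

DFT_7([x, 0, ...]) = [1, 3.6724-1.4777i, -1.9145-4.4884i, -2.2579+0.6482i, -2.2579-0.6482i, -1.9145+4.4884i, 3.6724+1.4777i]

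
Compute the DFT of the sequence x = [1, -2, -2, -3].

X[k] = Σ(n=0 to 3) x[n] · ω_4^(nk)
where ω_4 = e^(-2πi/4)

Computing each X[k]:
X[0] = -6
X[1] = 3-1i
X[2] = 4
X[3] = 3+1i

X = [-6, 3-1i, 4, 3+1i]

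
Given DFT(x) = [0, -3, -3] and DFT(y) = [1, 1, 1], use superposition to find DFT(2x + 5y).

By linearity: DFT(2x + 5y) = 2·DFT(x) + 5·DFT(y)
= 2·[0, -3, -3] + 5·[1, 1, 1]

Computing element-wise:
Z[0] = 2·(0) + 5·(1) = 5
Z[1] = 2·(-3) + 5·(1) = -1
Z[2] = 2·(-3) + 5·(1) = -1

DFT(2x + 5y) = 2·X + 5·Y = [5, -1, -1]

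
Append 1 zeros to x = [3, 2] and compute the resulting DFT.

Original 2-point DFT: [5, 1]
Zero-padded 3-point DFT provides frequency interpolation.

DFT_3([x, 0, ...]) = [5, 2.0000-1.7321i, 2.0000+1.7321i]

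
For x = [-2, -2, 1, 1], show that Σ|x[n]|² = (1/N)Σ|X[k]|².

Time domain:
Σ|x[n]|² = |-2|² + |-2|² + |1|² + |1|² = 10.0000

Frequency domain:
(1/4)Σ|X[k]|² = (1/4)(|-2|² + |-3+3i|² + |0|² + |-3-3i|²) = (1/4)·40.0000 = 10.0000

Both sides agree, confirming Parseval's theorem.

Σ|x[n]|² = (1/N)Σ|X[k]|² = 10.0000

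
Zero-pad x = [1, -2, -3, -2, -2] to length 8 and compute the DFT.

Original 5-point DFT: [-8, 3.8090+0.5878i, 2.6910-0.9511i, 2.6910+0.9511i, 3.8090-0.5878i]
Zero-padded 8-point DFT provides frequency interpolation.

DFT_8([x, 0, ...]) = [-8, 3.0000+5.8284i, 2, 3.0000-0.1716i, 0, 3.0000+0.1716i, 2, 3.0000-5.8284i]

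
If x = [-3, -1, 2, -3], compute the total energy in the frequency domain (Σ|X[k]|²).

Parseval: Σ|x[n]|² = (1/N)Σ|X[k]|², so Σ|X[k]|² = N·Σ|x[n]|² = 4·23.0000

Σ|X[k]|² = N·Σ|x[n]|² = 4·23.0000 = 92.0000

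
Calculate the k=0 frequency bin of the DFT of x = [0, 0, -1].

X[0] = Σ(n=0 to 2) x[n] · ω_3^0 = Σ x[n]
= (0) + (0) + (-1)

X[0] = -1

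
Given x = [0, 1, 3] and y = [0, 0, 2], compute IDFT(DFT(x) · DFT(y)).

(x ⊛ y)[n] = Σ(m=0 to 2) x[m] · y[(n-m) mod 3]

Computing each output sample:
(x ⊛ y)[0] = 2
(x ⊛ y)[1] = 6
(x ⊛ y)[2] = 0

x ⊛ y = [2, 6, 0]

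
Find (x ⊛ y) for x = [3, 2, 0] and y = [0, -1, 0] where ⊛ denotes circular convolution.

(x ⊛ y)[n] = Σ(m=0 to 2) x[m] · y[(n-m) mod 3]

Computing each output sample:
(x ⊛ y)[0] = 0
(x ⊛ y)[1] = -3
(x ⊛ y)[2] = -2

x ⊛ y = [0, -3, -2]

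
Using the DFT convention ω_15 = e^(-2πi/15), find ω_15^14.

ω_15^14 = e^(-2πi·14/15)
= cos(-2π·14/15) + i·sin(-2π·14/15)
= cos(-28π/15) + i·sin(-28π/15)

ω_15^14 = cos(-28π/15) + i·sin(-28π/15) = 0.9135+0.4067i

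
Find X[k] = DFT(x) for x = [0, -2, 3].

X[k] = Σ(n=0 to 2) x[n] · ω_3^(nk)
where ω_3 = e^(-2πi/3)

Computing each X[k]:
X[0] = 1
X[1] = -0.5000+4.3301i
X[2] = -0.5000-4.3301i

X = [1, -0.5000+4.3301i, -0.5000-4.3301i]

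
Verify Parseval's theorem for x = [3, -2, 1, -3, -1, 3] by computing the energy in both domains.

Time domain:
Σ|x[n]|² = |3|² + |-2|² + |1|² + |-3|² + |-1|² + |3|² = 33.0000

Frequency domain:
(1/6)Σ|X[k]|² = (1/6)(|1|² + |6.5000+2.5981i|² + |-0.5000+6.0622i|² + |5|² + |-0.5000-6.0622i|² + |6.5000-2.5981i|²) = (1/6)·198.0000 = 33.0000

Both sides agree, confirming Parseval's theorem.

Σ|x[n]|² = (1/N)Σ|X[k]|² = 33.0000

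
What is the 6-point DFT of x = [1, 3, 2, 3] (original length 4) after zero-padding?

Original 4-point DFT: [9, -1, -3, -1]
Zero-padded 6-point DFT provides frequency interpolation.

DFT_6([x, 0, ...]) = [9, -1.5000-4.3301i, 1.5000-0.8660i, -3, 1.5000+0.8660i, -1.5000+4.3301i]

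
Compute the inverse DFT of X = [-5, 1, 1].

x[n] = (1/3) Σ(k=0 to 2) X[k] · e^(2πikn/3)

Computing each x[n]:
x[0] = -1
x[1] = -2
x[2] = -2

x = [-1, -2, -2]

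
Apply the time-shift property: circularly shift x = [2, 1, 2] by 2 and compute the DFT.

Time shift by 2: X_shifted[k] = ω_3^(2k) · X[k]
Shifted x = [1, 2, 2]

DFT(x[n-2]) = [5, -1, -1]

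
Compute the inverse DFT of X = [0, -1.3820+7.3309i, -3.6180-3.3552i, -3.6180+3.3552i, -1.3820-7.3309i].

x[n] = (1/5) Σ(k=0 to 4) X[k] · e^(2πikn/5)

Computing each x[n]:
x[0] = -2
x[1] = -1
x[2] = -3
x[3] = 3
x[4] = 3

x = [-2, -1, -3, 3, 3]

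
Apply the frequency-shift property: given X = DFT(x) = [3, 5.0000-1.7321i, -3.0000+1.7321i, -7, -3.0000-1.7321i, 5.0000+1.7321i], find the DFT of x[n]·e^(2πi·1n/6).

Modulation property: DFT(ω_6^(-1n)·x[n]) = X[(k-1) mod 6], so circularly shift X by 1 positions.

X[k-1] = [5.0000+1.7321i, 3, 5.0000-1.7321i, -3.0000+1.7321i, -7, -3.0000-1.7321i]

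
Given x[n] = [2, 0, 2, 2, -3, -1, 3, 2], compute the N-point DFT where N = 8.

X[k] = Σ(n=0 to 7) x[n] · ω_8^(nk)
where ω_8 = e^(-2πi/8)

Computing each X[k]:
X[0] = 7
X[1] = 5.7071+0.2929i
X[2] = -6+5i
X[3] = 4.2929-1.7071i
X[4] = 1
X[5] = 4.2929+1.7071i
X[6] = -6-5i
X[7] = 5.7071-0.2929i

X = [7, 5.7071+0.2929i, -6+5i, 4.2929-1.7071i, 1, 4.2929+1.7071i, -6-5i, 5.7071-0.2929i]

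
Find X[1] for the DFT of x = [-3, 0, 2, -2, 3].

X[1] = Σ(n=0 to 4) x[n] · ω_5^(1n) where ω_5 = e^(-2πi/5)
= (-3)·ω_5^0 + (0)·ω_5^1 + (2)·ω_5^2 + (-2)·ω_5^3 + (3)·ω_5^4

X[1] = -2.0729+0.5020i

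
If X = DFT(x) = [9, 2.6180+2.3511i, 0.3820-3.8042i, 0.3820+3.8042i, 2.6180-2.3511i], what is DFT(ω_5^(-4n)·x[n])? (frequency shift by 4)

Modulation property: DFT(ω_5^(-4n)·x[n]) = X[(k-4) mod 5], so circularly shift X by 4 positions.

X[k-4] = [2.6180+2.3511i, 0.3820-3.8042i, 0.3820+3.8042i, 2.6180-2.3511i, 9]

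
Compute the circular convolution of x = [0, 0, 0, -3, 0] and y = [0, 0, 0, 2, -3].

(x ⊛ y)[n] = Σ(m=0 to 4) x[m] · y[(n-m) mod 5]

Computing each output sample:
(x ⊛ y)[0] = 0
(x ⊛ y)[1] = -6
(x ⊛ y)[2] = 9
(x ⊛ y)[3] = 0
(x ⊛ y)[4] = 0

x ⊛ y = [0, -6, 9, 0, 0]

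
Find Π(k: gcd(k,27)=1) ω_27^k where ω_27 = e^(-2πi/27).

The primitive 27th roots of unity are ω_27^k for k coprime to 27: k ∈ {1, 2, 4, 5, 7, 8, 10, 11, 13, 14, 16, 17, 19, 20, 22, 23, 25, 26}
Their product equals the constant term of the cyclotomic polynomial Φ_27(x) up to sign.
For n ≥ 3, the product of all primitive nth roots of unity is 1. (For n=1 it is 1; for n=2 it is -1.)

1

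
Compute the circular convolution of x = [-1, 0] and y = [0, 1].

(x ⊛ y)[n] = Σ(m=0 to 1) x[m] · y[(n-m) mod 2]

Computing each output sample:
(x ⊛ y)[0] = 0
(x ⊛ y)[1] = -1

x ⊛ y = [0, -1]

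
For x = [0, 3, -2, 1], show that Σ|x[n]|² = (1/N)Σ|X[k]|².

Time domain:
Σ|x[n]|² = |0|² + |3|² + |-2|² + |1|² = 14.0000

Frequency domain:
(1/4)Σ|X[k]|² = (1/4)(|2|² + |2-2i|² + |-6|² + |2+2i|²) = (1/4)·56.0000 = 14.0000

Both sides agree, confirming Parseval's theorem.

Σ|x[n]|² = (1/N)Σ|X[k]|² = 14.0000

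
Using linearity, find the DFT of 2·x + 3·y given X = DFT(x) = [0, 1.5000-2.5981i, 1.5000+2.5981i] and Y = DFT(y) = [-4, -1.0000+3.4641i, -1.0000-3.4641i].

By linearity: DFT(2x + 3y) = 2·DFT(x) + 3·DFT(y)
= 2·[0, 1.5000-2.5981i, 1.5000+2.5981i] + 3·[-4, -1.0000+3.4641i, -1.0000-3.4641i]

Computing element-wise:
Z[0] = 2·(0) + 3·(-4) = -12
Z[1] = 2·(1.5000-2.5981i) + 3·(-1.0000+3.4641i) = 5.1961i
Z[2] = 2·(1.5000+2.5981i) + 3·(-1.0000-3.4641i) = -5.1961i

DFT(2x + 3y) = 2·X + 3·Y = [-12, 5.1961i, -5.1961i]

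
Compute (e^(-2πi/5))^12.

Since ω_5^5 = 1, powers reduce modulo 5.
12 mod 5 = 2
So ω_5^12 = ω_5^2 = e^(-2πi·2/5)

ω_5^12 = ω_5^2 = -0.8090-0.5878i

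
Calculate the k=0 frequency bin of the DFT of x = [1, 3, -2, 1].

X[0] = Σ(n=0 to 3) x[n] · ω_4^0 = Σ x[n]
= (1) + (3) + (-2) + (1)

X[0] = 3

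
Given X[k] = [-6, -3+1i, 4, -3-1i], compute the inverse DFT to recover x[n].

x[n] = (1/4) Σ(k=0 to 3) X[k] · e^(2πikn/4)

Computing each x[n]:
x[0] = -2
x[1] = -3
x[2] = 1
x[3] = -2

x = [-2, -3, 1, -2]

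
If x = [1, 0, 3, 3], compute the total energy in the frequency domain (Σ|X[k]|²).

Parseval: Σ|x[n]|² = (1/N)Σ|X[k]|², so Σ|X[k]|² = N·Σ|x[n]|² = 4·19.0000

Σ|X[k]|² = N·Σ|x[n]|² = 4·19.0000 = 76.0000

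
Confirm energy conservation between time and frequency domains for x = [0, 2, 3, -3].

Time domain:
Σ|x[n]|² = |0|² + |2|² + |3|² + |-3|² = 22.0000

Frequency domain:
(1/4)Σ|X[k]|² = (1/4)(|2|² + |-3-5i|² + |4|² + |-3+5i|²) = (1/4)·88.0000 = 22.0000

Both sides agree, confirming Parseval's theorem.

Σ|x[n]|² = (1/N)Σ|X[k]|² = 22.0000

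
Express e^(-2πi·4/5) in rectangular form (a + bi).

ω_5^4 = e^(-2πi·4/5)
= cos(-2π·4/5) + i·sin(-2π·4/5)
= cos(-8π/5) + i·sin(-8π/5)

ω_5^4 = cos(-8π/5) + i·sin(-8π/5) = 0.3090+0.9511i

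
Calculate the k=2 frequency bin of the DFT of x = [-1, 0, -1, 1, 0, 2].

X[2] = Σ(n=0 to 5) x[n] · ω_6^(2n) where ω_6 = e^(-2πi/6)
= (-1)·ω_6^0 + (0)·ω_6^2 + (-1)·ω_6^4 + (1)·ω_6^6 + (0)·ω_6^8 + (2)·ω_6^10

X[2] = -0.5000+0.8660i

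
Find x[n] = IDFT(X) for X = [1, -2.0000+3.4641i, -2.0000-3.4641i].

x[n] = (1/3) Σ(k=0 to 2) X[k] · e^(2πikn/3)

Computing each x[n]:
x[0] = -1
x[1] = -1
x[2] = 3

x = [-1, -1, 3]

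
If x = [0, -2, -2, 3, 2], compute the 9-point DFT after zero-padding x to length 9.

Original 5-point DFT: [1, -0.8090+6.7432i, 0.3090-2.4041i, 0.3090+2.4041i, -0.8090-6.7432i]
Zero-padded 9-point DFT provides frequency interpolation.

DFT_9([x, 0, ...]) = [1, -5.2588-0.0269i, 1.5642+6.5373i, 4.0000-1.7321i, -0.8054-1.2300i, -0.8054+1.2300i, 4.0000+1.7321i, 1.5642-6.5373i, -5.2588+0.0269i]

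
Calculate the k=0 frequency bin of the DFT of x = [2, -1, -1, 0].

X[0] = Σ(n=0 to 3) x[n] · ω_4^0 = Σ x[n]
= (2) + (-1) + (-1) + (0)

X[0] = 0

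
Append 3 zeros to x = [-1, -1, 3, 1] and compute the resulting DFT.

Original 4-point DFT: [2, -4+2i, 2, -4-2i]
Zero-padded 7-point DFT provides frequency interpolation.

DFT_7([x, 0, ...]) = [2, -3.1920-2.5768i, -2.8569+3.0584i, 1.5489+1.8045i, 1.5489-1.8045i, -2.8569-3.0584i, -3.1920+2.5768i]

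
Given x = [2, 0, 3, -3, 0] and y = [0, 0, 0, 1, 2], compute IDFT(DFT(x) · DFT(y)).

(x ⊛ y)[n] = Σ(m=0 to 4) x[m] · y[(n-m) mod 5]

Computing each output sample:
(x ⊛ y)[0] = 3
(x ⊛ y)[1] = 3
(x ⊛ y)[2] = -6
(x ⊛ y)[3] = 2
(x ⊛ y)[4] = 4

x ⊛ y = [3, 3, -6, 2, 4]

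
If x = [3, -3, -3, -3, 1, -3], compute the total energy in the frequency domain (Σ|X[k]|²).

Parseval: Σ|x[n]|² = (1/N)Σ|X[k]|², so Σ|X[k]|² = N·Σ|x[n]|² = 6·46.0000

Σ|X[k]|² = N·Σ|x[n]|² = 6·46.0000 = 276.0000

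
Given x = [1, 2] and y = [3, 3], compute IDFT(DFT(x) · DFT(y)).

(x ⊛ y)[n] = Σ(m=0 to 1) x[m] · y[(n-m) mod 2]

Computing each output sample:
(x ⊛ y)[0] = 9
(x ⊛ y)[1] = 9

x ⊛ y = [9, 9]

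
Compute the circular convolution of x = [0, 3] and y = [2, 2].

(x ⊛ y)[n] = Σ(m=0 to 1) x[m] · y[(n-m) mod 2]

Computing each output sample:
(x ⊛ y)[0] = 6
(x ⊛ y)[1] = 6

x ⊛ y = [6, 6]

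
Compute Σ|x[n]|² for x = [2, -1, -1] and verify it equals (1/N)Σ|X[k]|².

Time domain:
Σ|x[n]|² = |2|² + |-1|² + |-1|² = 6.0000

Frequency domain:
(1/3)Σ|X[k]|² = (1/3)(|0|² + |3|² + |3|²) = (1/3)·18.0000 = 6.0000

Both sides agree, confirming Parseval's theorem.

Σ|x[n]|² = (1/N)Σ|X[k]|² = 6.0000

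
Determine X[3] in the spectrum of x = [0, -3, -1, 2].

X[3] = Σ(n=0 to 3) x[n] · ω_4^(3n) where ω_4 = e^(-2πi/4)
= (0)·ω_4^0 + (-3)·ω_4^3 + (-1)·ω_4^6 + (2)·ω_4^9

X[3] = 1-5i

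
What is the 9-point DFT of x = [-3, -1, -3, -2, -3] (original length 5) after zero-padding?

Original 5-point DFT: [-12, -0.1910-1.3143i, -1.3090-2.1266i, -1.3090+2.1266i, -0.1910+1.3143i]
Zero-padded 9-point DFT provides frequency interpolation.

DFT_9([x, 0, ...]) = [-12, -0.4679+6.3553i, -1.6527-1.6495i, -1.5000+0.8660i, -3.8794-2.8087i, -3.8794+2.8087i, -1.5000-0.8660i, -1.6527+1.6495i, -0.4679-6.3553i]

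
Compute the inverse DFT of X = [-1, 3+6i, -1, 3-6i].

x[n] = (1/4) Σ(k=0 to 3) X[k] · e^(2πikn/4)

Computing each x[n]:
x[0] = 1
x[1] = -3
x[2] = -2
x[3] = 3

x = [1, -3, -2, 3]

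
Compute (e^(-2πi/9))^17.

Since ω_9^9 = 1, powers reduce modulo 9.
17 mod 9 = 8
So ω_9^17 = ω_9^8 = e^(-2πi·8/9)

ω_9^17 = ω_9^8 = 0.7660+0.6428i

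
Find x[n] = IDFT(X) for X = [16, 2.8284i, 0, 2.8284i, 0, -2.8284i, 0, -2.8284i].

x[n] = (1/8) Σ(k=0 to 7) X[k] · e^(2πikn/8)

Computing each x[n]:
x[0] = 2
x[1] = 1
x[2] = 2
x[3] = 1
x[4] = 2
x[5] = 3
x[6] = 2
x[7] = 3

x = [2, 1, 2, 1, 2, 3, 2, 3]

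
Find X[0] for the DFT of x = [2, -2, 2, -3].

X[0] = Σ(n=0 to 3) x[n] · ω_4^0 = Σ x[n]
= (2) + (-2) + (2) + (-3)

X[0] = -1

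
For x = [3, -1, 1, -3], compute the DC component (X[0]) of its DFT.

X[0] = Σ(n=0 to 3) x[n] · ω_4^0 = Σ x[n]
= (3) + (-1) + (1) + (-3)

X[0] = 0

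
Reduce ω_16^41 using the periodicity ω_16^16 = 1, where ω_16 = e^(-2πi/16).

Since ω_16^16 = 1, powers reduce modulo 16.
41 mod 16 = 9
So ω_16^41 = ω_16^9 = e^(-2πi·9/16)

ω_16^41 = ω_16^9 = -0.9239+0.3827i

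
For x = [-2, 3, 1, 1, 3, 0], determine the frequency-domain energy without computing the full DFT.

Parseval: Σ|x[n]|² = (1/N)Σ|X[k]|², so Σ|X[k]|² = N·Σ|x[n]|² = 6·24.0000

Σ|X[k]|² = N·Σ|x[n]|² = 6·24.0000 = 144.0000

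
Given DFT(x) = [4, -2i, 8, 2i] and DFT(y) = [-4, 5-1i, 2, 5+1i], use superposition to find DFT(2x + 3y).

By linearity: DFT(2x + 3y) = 2·DFT(x) + 3·DFT(y)
= 2·[4, -2i, 8, 2i] + 3·[-4, 5-1i, 2, 5+1i]

Computing element-wise:
Z[0] = 2·(4) + 3·(-4) = -4
Z[1] = 2·(-2i) + 3·(5-1i) = 15-7i
Z[2] = 2·(8) + 3·(2) = 22
Z[3] = 2·(2i) + 3·(5+1i) = 15+7i

DFT(2x + 3y) = 2·X + 3·Y = [-4, 15-7i, 22, 15+7i]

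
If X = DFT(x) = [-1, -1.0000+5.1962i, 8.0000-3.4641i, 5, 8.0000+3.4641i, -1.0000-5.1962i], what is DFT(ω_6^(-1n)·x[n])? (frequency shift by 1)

Modulation property: DFT(ω_6^(-1n)·x[n]) = X[(k-1) mod 6], so circularly shift X by 1 positions.

X[k-1] = [-1.0000-5.1962i, -1, -1.0000+5.1962i, 8.0000-3.4641i, 5, 8.0000+3.4641i]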